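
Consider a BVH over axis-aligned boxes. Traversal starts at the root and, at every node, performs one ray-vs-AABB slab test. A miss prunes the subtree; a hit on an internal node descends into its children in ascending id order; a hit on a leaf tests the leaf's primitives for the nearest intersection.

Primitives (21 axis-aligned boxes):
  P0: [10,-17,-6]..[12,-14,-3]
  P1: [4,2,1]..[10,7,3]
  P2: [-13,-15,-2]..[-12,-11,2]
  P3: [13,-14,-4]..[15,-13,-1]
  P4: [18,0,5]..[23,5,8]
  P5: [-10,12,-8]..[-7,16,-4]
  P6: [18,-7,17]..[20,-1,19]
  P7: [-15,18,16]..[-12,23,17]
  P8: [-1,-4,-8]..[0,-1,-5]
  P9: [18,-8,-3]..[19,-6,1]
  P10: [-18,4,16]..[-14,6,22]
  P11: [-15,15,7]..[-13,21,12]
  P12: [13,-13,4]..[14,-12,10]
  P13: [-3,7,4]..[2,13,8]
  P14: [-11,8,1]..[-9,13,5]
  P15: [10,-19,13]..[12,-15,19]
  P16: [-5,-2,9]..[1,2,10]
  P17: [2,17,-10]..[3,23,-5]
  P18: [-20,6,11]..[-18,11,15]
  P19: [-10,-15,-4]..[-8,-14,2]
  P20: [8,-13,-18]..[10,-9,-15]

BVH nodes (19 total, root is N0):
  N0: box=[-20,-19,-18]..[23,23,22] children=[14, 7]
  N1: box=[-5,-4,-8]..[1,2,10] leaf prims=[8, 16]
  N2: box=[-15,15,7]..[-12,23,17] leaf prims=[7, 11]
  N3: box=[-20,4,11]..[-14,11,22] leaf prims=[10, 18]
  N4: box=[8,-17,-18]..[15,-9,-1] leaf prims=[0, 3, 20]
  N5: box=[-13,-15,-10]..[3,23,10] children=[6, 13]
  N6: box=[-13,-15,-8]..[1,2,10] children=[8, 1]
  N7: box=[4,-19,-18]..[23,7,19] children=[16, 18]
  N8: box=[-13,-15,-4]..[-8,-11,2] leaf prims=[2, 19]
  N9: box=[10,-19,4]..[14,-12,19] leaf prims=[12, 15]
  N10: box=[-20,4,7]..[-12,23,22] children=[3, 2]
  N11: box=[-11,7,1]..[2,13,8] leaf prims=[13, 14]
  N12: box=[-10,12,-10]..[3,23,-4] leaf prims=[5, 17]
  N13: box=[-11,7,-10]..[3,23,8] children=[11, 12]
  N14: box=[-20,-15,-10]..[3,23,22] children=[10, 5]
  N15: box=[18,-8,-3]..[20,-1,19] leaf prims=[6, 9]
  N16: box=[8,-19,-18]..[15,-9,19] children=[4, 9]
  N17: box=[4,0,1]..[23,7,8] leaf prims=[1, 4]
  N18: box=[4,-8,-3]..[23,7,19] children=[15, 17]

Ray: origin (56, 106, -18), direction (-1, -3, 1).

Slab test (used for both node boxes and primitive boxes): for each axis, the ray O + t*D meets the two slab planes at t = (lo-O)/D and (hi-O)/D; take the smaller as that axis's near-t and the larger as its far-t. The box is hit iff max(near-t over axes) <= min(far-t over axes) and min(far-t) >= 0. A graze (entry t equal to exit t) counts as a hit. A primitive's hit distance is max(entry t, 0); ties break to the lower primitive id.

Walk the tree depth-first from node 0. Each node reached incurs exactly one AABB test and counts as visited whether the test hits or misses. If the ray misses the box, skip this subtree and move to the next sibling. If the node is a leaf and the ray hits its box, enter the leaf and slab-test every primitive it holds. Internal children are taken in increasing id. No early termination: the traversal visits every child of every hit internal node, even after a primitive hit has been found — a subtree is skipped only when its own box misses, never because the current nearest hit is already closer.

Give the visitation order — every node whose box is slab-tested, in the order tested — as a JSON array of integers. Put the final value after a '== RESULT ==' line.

Walk:
N0 x:[33,76] y:[83/3,125/3] z:[0,40] -> hit [33,40], descend [7, 14]
  N7 x:[33,52] y:[33,125/3] z:[0,37] -> hit [33,37], descend [16, 18]
    N16 x:[41,48] y:[115/3,125/3] z:[0,37] -> miss, prune
    N18 x:[33,52] y:[33,38] z:[15,37] -> hit [33,37], descend [15, 17]
      N15 x:[36,38] y:[107/3,38] z:[15,37] -> hit [36,37] leaf, test {P6@t=36, P9(miss)}
      N17 x:[33,52] y:[33,106/3] z:[19,26] -> miss, prune
  N14 x:[53,76] y:[83/3,121/3] z:[8,40] -> miss, prune

7 AABB tests over nodes [0, 7, 16, 18, 15, 17, 14]; 1 leaf entered; closest P6.

== RESULT ==
[0, 7, 16, 18, 15, 17, 14]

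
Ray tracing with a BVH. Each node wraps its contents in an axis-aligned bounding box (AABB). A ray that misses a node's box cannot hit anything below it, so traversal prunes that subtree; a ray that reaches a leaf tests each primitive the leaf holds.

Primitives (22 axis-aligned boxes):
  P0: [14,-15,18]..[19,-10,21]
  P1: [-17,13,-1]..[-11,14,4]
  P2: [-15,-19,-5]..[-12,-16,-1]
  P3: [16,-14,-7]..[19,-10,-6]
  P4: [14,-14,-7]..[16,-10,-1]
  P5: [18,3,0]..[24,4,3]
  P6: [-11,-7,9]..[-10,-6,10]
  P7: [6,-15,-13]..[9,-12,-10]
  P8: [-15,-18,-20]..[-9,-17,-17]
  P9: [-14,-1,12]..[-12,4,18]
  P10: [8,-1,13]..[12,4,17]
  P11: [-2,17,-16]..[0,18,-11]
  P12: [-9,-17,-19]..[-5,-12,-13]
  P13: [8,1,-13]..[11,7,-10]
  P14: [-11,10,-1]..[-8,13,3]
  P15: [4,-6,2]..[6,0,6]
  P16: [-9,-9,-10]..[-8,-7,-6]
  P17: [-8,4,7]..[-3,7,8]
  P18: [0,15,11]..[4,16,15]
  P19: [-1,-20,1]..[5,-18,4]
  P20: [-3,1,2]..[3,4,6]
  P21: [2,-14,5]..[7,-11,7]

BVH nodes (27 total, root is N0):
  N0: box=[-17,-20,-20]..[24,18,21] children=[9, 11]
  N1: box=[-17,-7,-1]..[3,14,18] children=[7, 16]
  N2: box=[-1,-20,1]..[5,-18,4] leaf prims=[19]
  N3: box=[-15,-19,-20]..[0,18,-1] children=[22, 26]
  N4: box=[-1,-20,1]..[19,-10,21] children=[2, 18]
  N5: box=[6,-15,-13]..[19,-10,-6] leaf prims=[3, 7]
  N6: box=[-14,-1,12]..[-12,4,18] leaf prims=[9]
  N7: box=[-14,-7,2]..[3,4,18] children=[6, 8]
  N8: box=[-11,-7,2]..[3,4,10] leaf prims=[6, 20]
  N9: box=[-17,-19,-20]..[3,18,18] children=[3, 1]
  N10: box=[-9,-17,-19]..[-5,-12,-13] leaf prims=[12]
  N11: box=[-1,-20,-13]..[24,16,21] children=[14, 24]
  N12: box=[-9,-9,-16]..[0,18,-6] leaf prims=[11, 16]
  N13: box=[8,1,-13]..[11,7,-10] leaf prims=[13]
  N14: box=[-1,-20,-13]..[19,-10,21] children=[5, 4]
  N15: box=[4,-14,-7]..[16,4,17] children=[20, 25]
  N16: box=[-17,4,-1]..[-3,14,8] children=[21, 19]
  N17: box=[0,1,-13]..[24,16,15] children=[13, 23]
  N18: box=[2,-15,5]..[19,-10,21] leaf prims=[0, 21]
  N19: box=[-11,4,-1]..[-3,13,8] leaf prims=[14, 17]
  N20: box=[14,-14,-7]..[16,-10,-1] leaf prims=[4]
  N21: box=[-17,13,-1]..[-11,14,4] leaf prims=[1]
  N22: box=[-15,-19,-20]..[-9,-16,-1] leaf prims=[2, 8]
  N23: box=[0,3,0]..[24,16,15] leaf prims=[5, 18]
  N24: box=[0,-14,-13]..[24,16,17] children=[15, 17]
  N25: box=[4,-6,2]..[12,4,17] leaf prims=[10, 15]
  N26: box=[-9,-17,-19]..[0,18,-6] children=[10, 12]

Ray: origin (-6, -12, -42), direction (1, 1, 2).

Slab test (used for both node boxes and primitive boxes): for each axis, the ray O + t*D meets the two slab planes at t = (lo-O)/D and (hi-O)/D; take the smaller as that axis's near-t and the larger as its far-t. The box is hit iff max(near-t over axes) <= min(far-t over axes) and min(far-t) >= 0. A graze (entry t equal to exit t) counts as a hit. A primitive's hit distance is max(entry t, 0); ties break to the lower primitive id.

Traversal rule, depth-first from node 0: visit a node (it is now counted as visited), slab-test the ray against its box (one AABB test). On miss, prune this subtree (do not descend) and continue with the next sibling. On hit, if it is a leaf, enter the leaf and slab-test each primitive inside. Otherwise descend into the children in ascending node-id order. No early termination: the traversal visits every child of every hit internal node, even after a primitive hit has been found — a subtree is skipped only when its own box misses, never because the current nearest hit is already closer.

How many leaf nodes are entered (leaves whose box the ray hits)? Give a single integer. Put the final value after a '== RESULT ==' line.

Traverse from the root:
N0 x:[-11,30] y:[-8,30] z:[11,63/2] -> hit [11,30], descend [9, 11]
  N9 x:[-11,9] y:[-7,30] z:[11,30] -> miss, prune
  N11 x:[5,30] y:[-8,28] z:[29/2,63/2] -> hit [29/2,28], descend [14, 24]
    N14 x:[5,25] y:[-8,2] z:[29/2,63/2] -> miss, prune
    N24 x:[6,30] y:[-2,28] z:[29/2,59/2] -> hit [29/2,28], descend [15, 17]
      N15 x:[10,22] y:[-2,16] z:[35/2,59/2] -> miss, prune
      N17 x:[6,30] y:[13,28] z:[29/2,57/2] -> hit [29/2,28], descend [13, 23]
        N13 x:[14,17] y:[13,19] z:[29/2,16] -> hit [29/2,16] leaf, test {P13@t=29/2}
        N23 x:[6,30] y:[15,28] z:[21,57/2] -> hit [21,28] leaf, test {P5(miss), P18(miss)}

9 AABB tests over nodes [0, 9, 11, 14, 24, 15, 17, 13, 23]; 2 leaves entered; closest P13.

== RESULT ==
2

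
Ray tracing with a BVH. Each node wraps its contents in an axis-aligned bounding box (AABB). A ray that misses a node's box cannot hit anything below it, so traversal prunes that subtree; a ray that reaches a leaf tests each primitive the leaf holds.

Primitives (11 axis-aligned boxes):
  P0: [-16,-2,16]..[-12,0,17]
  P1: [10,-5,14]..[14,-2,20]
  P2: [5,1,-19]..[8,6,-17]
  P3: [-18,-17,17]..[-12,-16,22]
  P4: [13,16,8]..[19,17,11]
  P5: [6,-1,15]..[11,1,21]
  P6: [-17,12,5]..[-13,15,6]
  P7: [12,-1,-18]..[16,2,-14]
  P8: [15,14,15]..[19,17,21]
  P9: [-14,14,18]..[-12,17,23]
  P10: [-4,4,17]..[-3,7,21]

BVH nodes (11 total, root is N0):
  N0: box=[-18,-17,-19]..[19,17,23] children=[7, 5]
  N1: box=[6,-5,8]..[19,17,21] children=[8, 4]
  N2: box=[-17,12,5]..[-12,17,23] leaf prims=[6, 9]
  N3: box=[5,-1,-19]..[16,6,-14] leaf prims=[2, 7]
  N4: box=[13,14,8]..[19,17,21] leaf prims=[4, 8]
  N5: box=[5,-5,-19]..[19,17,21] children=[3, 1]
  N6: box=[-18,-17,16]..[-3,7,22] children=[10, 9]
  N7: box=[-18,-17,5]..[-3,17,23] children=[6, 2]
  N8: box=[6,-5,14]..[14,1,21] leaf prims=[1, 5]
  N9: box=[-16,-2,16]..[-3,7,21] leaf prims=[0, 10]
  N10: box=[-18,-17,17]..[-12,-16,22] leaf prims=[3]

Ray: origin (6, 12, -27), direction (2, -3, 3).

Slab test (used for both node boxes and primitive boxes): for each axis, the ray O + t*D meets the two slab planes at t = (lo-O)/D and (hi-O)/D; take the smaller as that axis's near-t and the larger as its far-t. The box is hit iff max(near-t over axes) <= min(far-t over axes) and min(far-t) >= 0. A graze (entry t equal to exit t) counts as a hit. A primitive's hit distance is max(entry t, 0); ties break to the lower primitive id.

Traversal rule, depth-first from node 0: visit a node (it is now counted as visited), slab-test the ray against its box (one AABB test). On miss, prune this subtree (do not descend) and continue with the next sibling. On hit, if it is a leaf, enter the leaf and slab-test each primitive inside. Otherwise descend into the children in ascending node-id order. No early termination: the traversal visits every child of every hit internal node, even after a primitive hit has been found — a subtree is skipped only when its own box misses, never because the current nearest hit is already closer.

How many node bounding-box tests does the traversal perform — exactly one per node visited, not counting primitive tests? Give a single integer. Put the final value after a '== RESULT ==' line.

Walk:
N0 x:[-12,13/2] y:[-5/3,29/3] z:[8/3,50/3] -> hit [8/3,13/2], descend [5, 7]
  N5 x:[-1/2,13/2] y:[-5/3,17/3] z:[8/3,16] -> hit [8/3,17/3], descend [1, 3]
    N1 x:[0,13/2] y:[-5/3,17/3] z:[35/3,16] -> miss, prune
    N3 x:[-1/2,5] y:[2,13/3] z:[8/3,13/3] -> hit [8/3,13/3] leaf, test {P2(miss), P7@t=10/3}
  N7 x:[-12,-9/2] y:[-5/3,29/3] z:[32/3,50/3] -> miss, prune

Summary -> nodes [0, 5, 1, 3, 7]; box-tests=5; leaf-entries=1; first=P7

== RESULT ==
5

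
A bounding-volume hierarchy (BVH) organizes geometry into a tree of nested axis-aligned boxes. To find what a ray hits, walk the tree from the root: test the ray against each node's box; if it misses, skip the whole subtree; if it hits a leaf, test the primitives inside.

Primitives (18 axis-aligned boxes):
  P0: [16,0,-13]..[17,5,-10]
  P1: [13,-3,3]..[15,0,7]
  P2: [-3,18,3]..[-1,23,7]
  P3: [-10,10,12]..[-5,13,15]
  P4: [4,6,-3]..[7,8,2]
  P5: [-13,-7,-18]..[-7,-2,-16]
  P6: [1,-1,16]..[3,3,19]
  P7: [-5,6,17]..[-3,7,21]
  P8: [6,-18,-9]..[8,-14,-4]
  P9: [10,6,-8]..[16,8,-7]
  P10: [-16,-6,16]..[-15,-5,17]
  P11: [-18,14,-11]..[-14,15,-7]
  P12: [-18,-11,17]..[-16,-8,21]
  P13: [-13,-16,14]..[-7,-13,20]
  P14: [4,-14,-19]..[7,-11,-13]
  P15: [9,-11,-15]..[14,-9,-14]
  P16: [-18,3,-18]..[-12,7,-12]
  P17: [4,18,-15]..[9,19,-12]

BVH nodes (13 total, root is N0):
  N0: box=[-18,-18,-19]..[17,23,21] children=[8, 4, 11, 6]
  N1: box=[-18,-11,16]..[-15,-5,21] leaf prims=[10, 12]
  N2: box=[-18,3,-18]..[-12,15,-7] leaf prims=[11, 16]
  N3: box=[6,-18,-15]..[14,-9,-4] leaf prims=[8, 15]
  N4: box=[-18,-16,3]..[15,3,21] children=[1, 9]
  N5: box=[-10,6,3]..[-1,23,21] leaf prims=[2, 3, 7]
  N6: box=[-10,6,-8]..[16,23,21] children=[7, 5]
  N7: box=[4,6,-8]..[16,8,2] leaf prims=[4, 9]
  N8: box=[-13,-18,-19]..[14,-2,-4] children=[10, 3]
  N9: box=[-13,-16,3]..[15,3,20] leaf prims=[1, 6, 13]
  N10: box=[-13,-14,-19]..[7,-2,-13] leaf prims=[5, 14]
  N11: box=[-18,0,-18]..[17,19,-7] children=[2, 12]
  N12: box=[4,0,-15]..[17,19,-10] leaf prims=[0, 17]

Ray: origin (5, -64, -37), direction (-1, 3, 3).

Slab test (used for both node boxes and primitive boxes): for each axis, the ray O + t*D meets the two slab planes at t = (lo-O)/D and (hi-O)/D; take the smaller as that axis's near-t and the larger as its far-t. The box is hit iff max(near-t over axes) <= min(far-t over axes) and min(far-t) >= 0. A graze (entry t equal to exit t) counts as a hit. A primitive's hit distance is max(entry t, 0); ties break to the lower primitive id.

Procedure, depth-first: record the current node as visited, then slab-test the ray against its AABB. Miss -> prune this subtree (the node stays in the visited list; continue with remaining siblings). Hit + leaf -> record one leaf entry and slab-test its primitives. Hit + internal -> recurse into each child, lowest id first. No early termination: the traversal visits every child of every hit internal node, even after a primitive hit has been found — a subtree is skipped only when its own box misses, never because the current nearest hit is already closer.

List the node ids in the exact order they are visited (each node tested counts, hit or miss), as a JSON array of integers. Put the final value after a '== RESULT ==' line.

Traverse from the root:
N0 x:[-12,23] y:[46/3,29] z:[6,58/3] -> hit [46/3,58/3], descend [4, 6, 8, 11]
  N4 x:[-10,23] y:[16,67/3] z:[40/3,58/3] -> hit [16,58/3], descend [1, 9]
    N1 x:[20,23] y:[53/3,59/3] z:[53/3,58/3] -> miss, prune
    N9 x:[-10,18] y:[16,67/3] z:[40/3,19] -> hit [16,18] leaf, test {P1(miss), P6(miss), P13@t=17}
  N6 x:[-11,15] y:[70/3,29] z:[29/3,58/3] -> miss, prune
  N8 x:[-9,18] y:[46/3,62/3] z:[6,11] -> miss, prune
  N11 x:[-12,23] y:[64/3,83/3] z:[19/3,10] -> miss, prune

Visited [0, 4, 1, 9, 6, 8, 11]. Tests: 7 box, 1 leaf. Nearest: P13.

== RESULT ==
[0, 4, 1, 9, 6, 8, 11]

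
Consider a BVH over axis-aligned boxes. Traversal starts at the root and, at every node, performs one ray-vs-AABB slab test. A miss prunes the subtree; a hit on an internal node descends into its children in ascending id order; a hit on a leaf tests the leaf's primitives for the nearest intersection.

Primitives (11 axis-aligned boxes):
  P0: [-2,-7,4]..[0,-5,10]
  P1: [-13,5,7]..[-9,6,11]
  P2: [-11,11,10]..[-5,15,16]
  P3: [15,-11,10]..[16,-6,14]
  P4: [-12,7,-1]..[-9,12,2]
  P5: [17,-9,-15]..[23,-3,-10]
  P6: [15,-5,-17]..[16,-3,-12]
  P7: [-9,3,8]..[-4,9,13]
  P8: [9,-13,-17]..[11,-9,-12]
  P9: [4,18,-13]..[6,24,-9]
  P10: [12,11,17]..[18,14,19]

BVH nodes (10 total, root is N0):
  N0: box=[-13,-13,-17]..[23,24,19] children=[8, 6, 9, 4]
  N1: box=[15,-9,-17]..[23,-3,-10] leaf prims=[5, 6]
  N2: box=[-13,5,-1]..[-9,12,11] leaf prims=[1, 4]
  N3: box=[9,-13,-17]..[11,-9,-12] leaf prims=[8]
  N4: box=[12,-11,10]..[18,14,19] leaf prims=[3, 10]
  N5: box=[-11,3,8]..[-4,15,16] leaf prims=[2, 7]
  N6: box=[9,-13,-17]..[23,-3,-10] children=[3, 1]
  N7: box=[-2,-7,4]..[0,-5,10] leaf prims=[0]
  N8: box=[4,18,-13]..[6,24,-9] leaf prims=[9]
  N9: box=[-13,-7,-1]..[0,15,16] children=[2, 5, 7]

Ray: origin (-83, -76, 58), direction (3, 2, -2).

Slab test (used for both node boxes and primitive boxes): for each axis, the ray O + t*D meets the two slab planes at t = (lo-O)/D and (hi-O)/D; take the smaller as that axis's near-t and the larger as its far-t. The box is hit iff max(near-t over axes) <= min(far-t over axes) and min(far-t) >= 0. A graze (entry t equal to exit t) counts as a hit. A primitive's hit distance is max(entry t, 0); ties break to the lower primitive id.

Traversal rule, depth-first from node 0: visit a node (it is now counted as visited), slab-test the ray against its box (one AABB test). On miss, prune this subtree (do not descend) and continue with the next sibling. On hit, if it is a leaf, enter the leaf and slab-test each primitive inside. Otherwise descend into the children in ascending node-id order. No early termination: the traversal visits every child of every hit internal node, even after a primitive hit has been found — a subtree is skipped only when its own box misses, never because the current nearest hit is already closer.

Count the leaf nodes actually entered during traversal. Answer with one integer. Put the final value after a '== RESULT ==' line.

Traverse from the root:
N0 x:[70/3,106/3] y:[63/2,50] z:[39/2,75/2] -> hit [63/2,106/3], descend [4, 6, 8, 9]
  N4 x:[95/3,101/3] y:[65/2,45] z:[39/2,24] -> miss, prune
  N6 x:[92/3,106/3] y:[63/2,73/2] z:[34,75/2] -> hit [34,106/3], descend [1, 3]
    N1 x:[98/3,106/3] y:[67/2,73/2] z:[34,75/2] -> hit [34,106/3] leaf, test {P5@t=34, P6(miss)}
    N3 x:[92/3,94/3] y:[63/2,67/2] z:[35,75/2] -> miss, prune
  N8 x:[29,89/3] y:[47,50] z:[67/2,71/2] -> miss, prune
  N9 x:[70/3,83/3] y:[69/2,91/2] z:[21,59/2] -> miss, prune

7 AABB tests over nodes [0, 4, 6, 1, 3, 8, 9]; 1 leaf entered; closest P5.

== RESULT ==
1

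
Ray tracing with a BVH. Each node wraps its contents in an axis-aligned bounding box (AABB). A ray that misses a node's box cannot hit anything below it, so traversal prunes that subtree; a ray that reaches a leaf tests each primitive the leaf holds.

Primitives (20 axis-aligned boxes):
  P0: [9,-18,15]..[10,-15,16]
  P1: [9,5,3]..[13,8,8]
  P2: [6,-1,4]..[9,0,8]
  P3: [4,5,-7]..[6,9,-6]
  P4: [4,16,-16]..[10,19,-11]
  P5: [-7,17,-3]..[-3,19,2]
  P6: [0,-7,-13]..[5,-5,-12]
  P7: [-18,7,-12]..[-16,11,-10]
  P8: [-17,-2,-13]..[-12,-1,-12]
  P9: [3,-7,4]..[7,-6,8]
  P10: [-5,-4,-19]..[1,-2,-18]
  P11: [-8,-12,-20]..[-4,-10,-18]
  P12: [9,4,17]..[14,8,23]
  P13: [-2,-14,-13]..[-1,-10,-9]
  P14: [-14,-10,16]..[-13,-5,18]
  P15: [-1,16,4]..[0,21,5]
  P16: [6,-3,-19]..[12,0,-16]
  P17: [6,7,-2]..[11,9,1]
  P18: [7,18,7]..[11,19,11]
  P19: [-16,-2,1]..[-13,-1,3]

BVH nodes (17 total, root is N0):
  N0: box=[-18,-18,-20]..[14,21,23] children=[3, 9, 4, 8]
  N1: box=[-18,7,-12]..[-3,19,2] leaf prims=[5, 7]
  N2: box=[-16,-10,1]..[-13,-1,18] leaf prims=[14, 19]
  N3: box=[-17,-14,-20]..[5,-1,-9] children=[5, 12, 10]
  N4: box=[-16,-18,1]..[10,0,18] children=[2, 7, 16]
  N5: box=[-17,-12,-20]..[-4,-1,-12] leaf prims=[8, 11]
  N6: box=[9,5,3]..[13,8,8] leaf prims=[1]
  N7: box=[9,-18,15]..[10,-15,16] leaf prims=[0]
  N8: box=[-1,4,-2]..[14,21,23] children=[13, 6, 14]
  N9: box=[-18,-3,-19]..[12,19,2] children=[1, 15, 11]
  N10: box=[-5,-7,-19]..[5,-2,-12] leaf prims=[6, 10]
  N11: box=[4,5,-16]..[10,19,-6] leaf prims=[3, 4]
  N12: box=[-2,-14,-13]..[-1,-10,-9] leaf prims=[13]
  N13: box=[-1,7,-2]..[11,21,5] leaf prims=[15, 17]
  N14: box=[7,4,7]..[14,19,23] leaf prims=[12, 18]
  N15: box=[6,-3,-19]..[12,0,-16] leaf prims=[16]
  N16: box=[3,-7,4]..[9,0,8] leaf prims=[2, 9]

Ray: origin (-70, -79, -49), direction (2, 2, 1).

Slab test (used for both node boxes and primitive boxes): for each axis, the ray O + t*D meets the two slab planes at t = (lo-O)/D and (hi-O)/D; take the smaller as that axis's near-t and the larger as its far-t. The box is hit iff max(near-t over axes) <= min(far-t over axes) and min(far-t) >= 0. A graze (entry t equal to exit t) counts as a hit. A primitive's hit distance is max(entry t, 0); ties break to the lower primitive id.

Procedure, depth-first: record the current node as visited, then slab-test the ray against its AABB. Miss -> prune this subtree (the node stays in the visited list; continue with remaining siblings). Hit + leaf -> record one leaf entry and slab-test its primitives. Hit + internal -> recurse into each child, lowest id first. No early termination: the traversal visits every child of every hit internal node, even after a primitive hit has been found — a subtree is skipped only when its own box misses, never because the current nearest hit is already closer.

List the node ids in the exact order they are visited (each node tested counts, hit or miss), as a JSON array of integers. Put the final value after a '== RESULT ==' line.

Walk:
N0 x:[26,42] y:[61/2,50] z:[29,72] -> hit [61/2,42], descend [3, 4, 8, 9]
  N3 x:[53/2,75/2] y:[65/2,39] z:[29,40] -> hit [65/2,75/2], descend [5, 10, 12]
    N5 x:[53/2,33] y:[67/2,39] z:[29,37] -> miss, prune
    N10 x:[65/2,75/2] y:[36,77/2] z:[30,37] -> hit [36,37] leaf, test {P6@t=36, P10(miss)}
    N12 x:[34,69/2] y:[65/2,69/2] z:[36,40] -> miss, prune
  N4 x:[27,40] y:[61/2,79/2] z:[50,67] -> miss, prune
  N8 x:[69/2,42] y:[83/2,50] z:[47,72] -> miss, prune
  N9 x:[26,41] y:[38,49] z:[30,51] -> hit [38,41], descend [1, 11, 15]
    N1 x:[26,67/2] y:[43,49] z:[37,51] -> miss, prune
    N11 x:[37,40] y:[42,49] z:[33,43] -> miss, prune
    N15 x:[38,41] y:[38,79/2] z:[30,33] -> miss, prune

Summary -> nodes [0, 3, 5, 10, 12, 4, 8, 9, 1, 11, 15]; box-tests=11; leaf-entries=1; first=P6

== RESULT ==
[0, 3, 5, 10, 12, 4, 8, 9, 1, 11, 15]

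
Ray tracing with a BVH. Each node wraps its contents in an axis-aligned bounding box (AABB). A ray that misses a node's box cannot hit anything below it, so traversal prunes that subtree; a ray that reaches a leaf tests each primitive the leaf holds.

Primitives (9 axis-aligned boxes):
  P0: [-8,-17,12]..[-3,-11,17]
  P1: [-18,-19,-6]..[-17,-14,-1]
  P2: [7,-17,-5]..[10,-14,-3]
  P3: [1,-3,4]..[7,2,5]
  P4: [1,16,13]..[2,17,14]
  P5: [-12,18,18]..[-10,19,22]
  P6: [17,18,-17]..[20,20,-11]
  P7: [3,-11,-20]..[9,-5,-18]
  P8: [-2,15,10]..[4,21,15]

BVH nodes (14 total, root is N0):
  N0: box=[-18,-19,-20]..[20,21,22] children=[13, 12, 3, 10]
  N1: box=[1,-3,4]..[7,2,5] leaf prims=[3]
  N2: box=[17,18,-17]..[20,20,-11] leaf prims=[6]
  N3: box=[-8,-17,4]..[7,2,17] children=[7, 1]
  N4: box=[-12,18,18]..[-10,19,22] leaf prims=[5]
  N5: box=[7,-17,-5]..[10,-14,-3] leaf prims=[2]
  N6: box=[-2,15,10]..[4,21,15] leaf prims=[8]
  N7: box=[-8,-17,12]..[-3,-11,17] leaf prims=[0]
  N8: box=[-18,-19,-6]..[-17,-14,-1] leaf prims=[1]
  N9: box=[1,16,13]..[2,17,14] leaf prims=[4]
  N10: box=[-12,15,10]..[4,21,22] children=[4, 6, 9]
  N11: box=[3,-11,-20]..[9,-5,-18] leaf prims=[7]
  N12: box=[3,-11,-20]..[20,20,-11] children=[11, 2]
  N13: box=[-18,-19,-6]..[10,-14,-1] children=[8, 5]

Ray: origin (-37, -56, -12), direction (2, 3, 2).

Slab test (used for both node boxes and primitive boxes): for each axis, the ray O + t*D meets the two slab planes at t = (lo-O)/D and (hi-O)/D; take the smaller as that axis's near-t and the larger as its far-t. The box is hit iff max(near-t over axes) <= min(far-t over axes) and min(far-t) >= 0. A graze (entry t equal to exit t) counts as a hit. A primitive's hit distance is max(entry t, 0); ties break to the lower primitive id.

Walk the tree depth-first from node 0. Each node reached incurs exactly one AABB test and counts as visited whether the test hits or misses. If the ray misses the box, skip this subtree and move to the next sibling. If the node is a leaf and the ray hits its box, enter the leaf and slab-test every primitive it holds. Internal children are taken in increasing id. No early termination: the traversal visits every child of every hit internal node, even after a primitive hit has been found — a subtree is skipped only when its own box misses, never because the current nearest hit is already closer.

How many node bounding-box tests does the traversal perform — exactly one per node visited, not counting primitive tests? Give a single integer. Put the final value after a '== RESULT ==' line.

Walk:
N0 x:[19/2,57/2] y:[37/3,77/3] z:[-4,17] -> hit [37/3,17], descend [3, 10, 12, 13]
  N3 x:[29/2,22] y:[13,58/3] z:[8,29/2] -> hit [29/2,29/2], descend [1, 7]
    N1 x:[19,22] y:[53/3,58/3] z:[8,17/2] -> miss, prune
    N7 x:[29/2,17] y:[13,15] z:[12,29/2] -> hit [29/2,29/2] leaf, test {P0@t=29/2}
  N10 x:[25/2,41/2] y:[71/3,77/3] z:[11,17] -> miss, prune
  N12 x:[20,57/2] y:[15,76/3] z:[-4,1/2] -> miss, prune
  N13 x:[19/2,47/2] y:[37/3,14] z:[3,11/2] -> miss, prune

7 AABB tests over nodes [0, 3, 1, 7, 10, 12, 13]; 1 leaf entered; closest P0.

== RESULT ==
7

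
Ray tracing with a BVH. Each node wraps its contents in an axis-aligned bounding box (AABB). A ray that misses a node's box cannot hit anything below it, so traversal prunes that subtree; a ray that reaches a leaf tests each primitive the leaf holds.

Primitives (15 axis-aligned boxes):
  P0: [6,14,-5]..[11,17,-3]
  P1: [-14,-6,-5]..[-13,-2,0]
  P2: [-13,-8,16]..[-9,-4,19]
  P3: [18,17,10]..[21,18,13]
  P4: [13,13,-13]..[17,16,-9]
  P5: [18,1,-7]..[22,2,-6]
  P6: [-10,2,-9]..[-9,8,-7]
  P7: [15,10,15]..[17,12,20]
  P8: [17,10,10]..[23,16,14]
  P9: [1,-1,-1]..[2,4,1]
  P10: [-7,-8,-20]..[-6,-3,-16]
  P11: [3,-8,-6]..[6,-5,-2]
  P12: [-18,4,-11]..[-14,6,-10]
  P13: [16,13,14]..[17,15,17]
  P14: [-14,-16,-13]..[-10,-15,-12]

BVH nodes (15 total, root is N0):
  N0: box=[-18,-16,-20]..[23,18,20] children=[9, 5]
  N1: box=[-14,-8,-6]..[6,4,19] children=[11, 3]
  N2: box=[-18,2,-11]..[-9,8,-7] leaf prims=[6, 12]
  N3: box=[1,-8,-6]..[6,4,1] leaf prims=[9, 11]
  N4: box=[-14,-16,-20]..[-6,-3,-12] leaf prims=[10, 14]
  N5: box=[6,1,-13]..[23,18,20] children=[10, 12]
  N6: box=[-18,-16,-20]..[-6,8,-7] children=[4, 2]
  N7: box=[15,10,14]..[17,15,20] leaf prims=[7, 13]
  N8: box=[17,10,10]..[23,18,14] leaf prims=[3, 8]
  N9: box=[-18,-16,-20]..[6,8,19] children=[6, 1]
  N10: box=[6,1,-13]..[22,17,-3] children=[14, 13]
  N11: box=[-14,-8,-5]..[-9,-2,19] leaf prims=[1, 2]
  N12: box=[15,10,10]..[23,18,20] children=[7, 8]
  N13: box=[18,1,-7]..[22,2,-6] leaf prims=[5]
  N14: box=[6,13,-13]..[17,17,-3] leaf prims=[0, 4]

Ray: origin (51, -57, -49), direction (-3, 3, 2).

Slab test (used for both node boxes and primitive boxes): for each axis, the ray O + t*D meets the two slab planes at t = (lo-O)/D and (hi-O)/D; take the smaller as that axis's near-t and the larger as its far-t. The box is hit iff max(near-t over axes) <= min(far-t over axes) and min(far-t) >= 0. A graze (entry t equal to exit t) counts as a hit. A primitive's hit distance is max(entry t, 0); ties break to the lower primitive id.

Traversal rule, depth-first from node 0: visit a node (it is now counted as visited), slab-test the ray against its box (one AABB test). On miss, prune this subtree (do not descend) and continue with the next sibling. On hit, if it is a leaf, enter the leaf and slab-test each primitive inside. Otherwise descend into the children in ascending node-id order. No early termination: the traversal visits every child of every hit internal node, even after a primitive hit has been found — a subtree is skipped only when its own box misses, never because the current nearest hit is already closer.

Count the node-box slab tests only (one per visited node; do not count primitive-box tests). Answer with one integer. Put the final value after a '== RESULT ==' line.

Walk:
N0 x:[28/3,23] y:[41/3,25] z:[29/2,69/2] -> hit [29/2,23], descend [5, 9]
  N5 x:[28/3,15] y:[58/3,25] z:[18,69/2] -> miss, prune
  N9 x:[15,23] y:[41/3,65/3] z:[29/2,34] -> hit [15,65/3], descend [1, 6]
    N1 x:[15,65/3] y:[49/3,61/3] z:[43/2,34] -> miss, prune
    N6 x:[19,23] y:[41/3,65/3] z:[29/2,21] -> hit [19,21], descend [2, 4]
      N2 x:[20,23] y:[59/3,65/3] z:[19,21] -> hit [20,21] leaf, test {P6@t=20, P12(miss)}
      N4 x:[19,65/3] y:[41/3,18] z:[29/2,37/2] -> miss, prune

order=[0, 5, 9, 1, 6, 2, 4]  |boxes|=7  |leaves|=1  hit=P6

== RESULT ==
7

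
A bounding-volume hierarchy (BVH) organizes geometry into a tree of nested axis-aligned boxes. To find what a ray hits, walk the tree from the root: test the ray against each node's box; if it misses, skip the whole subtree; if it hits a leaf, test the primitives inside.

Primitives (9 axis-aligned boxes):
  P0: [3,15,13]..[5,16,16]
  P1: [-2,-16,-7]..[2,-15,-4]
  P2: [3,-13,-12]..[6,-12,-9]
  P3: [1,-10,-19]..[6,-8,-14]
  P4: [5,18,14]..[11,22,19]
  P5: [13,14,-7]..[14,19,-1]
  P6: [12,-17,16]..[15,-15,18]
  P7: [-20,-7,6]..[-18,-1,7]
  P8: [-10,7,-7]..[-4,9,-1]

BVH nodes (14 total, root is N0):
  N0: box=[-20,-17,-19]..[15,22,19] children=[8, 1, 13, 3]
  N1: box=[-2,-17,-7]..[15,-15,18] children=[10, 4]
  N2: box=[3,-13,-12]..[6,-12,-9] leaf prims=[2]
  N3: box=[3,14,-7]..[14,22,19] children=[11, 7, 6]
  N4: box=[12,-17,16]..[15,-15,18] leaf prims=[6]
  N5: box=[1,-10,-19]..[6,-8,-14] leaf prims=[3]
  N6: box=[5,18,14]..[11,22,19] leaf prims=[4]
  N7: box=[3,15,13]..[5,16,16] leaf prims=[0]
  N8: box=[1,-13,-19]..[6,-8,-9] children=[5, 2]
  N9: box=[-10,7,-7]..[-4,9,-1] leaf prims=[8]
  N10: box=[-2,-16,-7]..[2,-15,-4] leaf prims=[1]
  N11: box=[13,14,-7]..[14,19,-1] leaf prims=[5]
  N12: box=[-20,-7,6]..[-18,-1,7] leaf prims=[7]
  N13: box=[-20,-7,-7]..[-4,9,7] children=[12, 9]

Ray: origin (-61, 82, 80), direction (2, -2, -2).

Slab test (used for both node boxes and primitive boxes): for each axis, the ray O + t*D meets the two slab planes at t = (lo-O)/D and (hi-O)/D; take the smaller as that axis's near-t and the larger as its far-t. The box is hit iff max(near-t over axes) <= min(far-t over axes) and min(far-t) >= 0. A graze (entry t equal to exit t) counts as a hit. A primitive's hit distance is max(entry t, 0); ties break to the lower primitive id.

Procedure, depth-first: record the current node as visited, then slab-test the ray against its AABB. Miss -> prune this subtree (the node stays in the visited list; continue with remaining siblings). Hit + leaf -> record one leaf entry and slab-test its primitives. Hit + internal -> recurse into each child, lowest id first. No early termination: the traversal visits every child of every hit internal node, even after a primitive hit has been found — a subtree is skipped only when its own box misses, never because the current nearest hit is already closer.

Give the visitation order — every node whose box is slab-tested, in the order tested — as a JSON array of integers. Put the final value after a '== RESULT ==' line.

Walk:
N0 x:[41/2,38] y:[30,99/2] z:[61/2,99/2] -> hit [61/2,38], descend [1, 3, 8, 13]
  N1 x:[59/2,38] y:[97/2,99/2] z:[31,87/2] -> miss, prune
  N3 x:[32,75/2] y:[30,34] z:[61/2,87/2] -> hit [32,34], descend [6, 7, 11]
    N6 x:[33,36] y:[30,32] z:[61/2,33] -> miss, prune
    N7 x:[32,33] y:[33,67/2] z:[32,67/2] -> hit [33,33] leaf, test {P0@t=33}
    N11 x:[37,75/2] y:[63/2,34] z:[81/2,87/2] -> miss, prune
  N8 x:[31,67/2] y:[45,95/2] z:[89/2,99/2] -> miss, prune
  N13 x:[41/2,57/2] y:[73/2,89/2] z:[73/2,87/2] -> miss, prune

Summary -> nodes [0, 1, 3, 6, 7, 11, 8, 13]; box-tests=8; leaf-entries=1; first=P0

== RESULT ==
[0, 1, 3, 6, 7, 11, 8, 13]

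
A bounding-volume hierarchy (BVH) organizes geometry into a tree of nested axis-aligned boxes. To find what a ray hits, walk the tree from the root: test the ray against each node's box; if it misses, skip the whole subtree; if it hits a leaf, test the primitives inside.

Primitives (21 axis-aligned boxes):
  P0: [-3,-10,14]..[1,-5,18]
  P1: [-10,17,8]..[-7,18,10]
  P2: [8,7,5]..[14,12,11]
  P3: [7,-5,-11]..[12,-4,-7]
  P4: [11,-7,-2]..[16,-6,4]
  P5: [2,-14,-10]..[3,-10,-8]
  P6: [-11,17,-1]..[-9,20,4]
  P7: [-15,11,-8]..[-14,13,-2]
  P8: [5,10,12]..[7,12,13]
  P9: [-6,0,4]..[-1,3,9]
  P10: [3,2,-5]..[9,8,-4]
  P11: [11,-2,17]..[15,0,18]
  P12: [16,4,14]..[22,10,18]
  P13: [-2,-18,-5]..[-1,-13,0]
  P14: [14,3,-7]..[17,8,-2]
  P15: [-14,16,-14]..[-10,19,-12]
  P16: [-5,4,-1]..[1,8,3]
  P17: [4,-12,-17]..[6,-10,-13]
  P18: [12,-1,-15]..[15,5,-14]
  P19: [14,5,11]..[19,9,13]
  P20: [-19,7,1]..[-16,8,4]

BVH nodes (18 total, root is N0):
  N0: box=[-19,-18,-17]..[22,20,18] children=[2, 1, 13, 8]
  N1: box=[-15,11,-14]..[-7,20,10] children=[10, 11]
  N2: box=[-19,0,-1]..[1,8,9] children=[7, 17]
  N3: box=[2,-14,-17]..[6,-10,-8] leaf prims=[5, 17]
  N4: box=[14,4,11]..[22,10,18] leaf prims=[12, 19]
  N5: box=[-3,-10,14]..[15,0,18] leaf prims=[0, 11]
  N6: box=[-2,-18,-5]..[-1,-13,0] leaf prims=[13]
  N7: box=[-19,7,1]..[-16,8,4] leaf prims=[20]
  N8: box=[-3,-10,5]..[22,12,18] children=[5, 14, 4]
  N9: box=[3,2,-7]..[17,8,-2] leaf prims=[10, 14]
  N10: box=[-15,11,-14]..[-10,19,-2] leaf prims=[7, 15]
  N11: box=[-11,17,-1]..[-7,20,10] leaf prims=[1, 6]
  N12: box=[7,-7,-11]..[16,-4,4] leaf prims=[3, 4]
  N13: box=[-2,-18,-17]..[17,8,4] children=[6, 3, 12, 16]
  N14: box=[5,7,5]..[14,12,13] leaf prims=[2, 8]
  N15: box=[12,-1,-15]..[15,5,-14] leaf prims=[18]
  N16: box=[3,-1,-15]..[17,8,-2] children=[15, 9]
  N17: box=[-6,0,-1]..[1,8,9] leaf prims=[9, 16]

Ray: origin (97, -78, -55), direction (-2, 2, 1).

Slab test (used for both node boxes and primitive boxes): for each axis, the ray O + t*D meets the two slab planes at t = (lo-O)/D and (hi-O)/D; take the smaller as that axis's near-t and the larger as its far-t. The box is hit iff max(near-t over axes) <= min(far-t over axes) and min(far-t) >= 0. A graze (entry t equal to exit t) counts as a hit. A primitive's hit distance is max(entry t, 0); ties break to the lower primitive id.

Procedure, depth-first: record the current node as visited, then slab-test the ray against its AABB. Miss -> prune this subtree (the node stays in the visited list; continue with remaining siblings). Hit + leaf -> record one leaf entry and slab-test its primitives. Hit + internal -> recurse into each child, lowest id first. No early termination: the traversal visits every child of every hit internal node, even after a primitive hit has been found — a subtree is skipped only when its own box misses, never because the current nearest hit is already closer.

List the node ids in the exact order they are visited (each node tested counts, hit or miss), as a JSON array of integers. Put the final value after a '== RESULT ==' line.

Walk:
N0 x:[75/2,58] y:[30,49] z:[38,73] -> hit [38,49], descend [1, 2, 8, 13]
  N1 x:[52,56] y:[89/2,49] z:[41,65] -> miss, prune
  N2 x:[48,58] y:[39,43] z:[54,64] -> miss, prune
  N8 x:[75/2,50] y:[34,45] z:[60,73] -> miss, prune
  N13 x:[40,99/2] y:[30,43] z:[38,59] -> hit [40,43], descend [3, 6, 12, 16]
    N3 x:[91/2,95/2] y:[32,34] z:[38,47] -> miss, prune
    N6 x:[49,99/2] y:[30,65/2] z:[50,55] -> miss, prune
    N12 x:[81/2,45] y:[71/2,37] z:[44,59] -> miss, prune
    N16 x:[40,47] y:[77/2,43] z:[40,53] -> hit [40,43], descend [9, 15]
      N9 x:[40,47] y:[40,43] z:[48,53] -> miss, prune
      N15 x:[41,85/2] y:[77/2,83/2] z:[40,41] -> hit [41,41] leaf, test {P18@t=41}

order=[0, 1, 2, 8, 13, 3, 6, 12, 16, 9, 15]  |boxes|=11  |leaves|=1  hit=P18

== RESULT ==
[0, 1, 2, 8, 13, 3, 6, 12, 16, 9, 15]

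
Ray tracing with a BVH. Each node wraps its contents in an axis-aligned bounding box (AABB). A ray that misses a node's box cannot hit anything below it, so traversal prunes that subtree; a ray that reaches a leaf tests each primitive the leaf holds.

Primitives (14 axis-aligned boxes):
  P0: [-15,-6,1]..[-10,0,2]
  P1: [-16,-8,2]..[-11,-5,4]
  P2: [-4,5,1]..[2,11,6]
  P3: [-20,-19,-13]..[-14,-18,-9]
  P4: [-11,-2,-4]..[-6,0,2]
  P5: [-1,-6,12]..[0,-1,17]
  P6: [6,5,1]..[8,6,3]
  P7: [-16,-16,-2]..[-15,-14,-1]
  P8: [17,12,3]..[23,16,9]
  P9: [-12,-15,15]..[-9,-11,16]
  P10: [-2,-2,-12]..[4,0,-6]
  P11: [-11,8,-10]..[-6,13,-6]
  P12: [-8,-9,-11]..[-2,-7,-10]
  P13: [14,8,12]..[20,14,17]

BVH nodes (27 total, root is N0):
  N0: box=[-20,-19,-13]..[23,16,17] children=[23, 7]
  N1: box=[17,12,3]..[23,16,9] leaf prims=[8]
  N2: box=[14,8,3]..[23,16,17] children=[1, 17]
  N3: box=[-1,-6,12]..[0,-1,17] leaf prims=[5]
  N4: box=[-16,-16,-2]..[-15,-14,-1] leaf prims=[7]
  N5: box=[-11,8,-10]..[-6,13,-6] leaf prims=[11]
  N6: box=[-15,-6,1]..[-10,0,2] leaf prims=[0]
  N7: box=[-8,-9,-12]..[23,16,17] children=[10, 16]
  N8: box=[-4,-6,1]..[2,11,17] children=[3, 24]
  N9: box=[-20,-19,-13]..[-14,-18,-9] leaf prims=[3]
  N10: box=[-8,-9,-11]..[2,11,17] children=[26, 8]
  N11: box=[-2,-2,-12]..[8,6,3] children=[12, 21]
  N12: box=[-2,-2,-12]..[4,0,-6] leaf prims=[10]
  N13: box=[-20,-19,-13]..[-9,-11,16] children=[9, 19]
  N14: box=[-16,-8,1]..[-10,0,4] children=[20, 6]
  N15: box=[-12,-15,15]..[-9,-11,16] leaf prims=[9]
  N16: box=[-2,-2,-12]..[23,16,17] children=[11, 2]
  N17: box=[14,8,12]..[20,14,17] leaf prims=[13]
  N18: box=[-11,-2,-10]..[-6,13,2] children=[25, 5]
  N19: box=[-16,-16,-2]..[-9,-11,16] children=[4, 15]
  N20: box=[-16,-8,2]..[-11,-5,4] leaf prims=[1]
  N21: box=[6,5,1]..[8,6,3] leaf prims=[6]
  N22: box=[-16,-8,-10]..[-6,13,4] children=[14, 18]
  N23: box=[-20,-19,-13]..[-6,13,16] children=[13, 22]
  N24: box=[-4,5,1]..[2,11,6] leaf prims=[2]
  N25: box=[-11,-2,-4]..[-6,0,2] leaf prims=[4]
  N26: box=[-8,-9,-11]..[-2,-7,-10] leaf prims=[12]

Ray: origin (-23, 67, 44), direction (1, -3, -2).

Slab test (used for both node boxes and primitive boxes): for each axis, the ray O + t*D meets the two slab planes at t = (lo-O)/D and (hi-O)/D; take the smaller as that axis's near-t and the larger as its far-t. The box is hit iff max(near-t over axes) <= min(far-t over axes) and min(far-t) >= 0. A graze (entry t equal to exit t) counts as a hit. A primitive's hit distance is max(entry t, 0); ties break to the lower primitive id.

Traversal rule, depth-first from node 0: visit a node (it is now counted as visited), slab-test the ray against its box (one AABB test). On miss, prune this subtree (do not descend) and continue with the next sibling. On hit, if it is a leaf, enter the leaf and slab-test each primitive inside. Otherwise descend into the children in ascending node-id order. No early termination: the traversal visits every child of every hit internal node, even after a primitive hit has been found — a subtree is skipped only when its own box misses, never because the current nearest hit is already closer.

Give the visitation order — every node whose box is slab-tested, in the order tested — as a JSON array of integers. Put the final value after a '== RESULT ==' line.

Walk:
N0 x:[3,46] y:[17,86/3] z:[27/2,57/2] -> hit [17,57/2], descend [7, 23]
  N7 x:[15,46] y:[17,76/3] z:[27/2,28] -> hit [17,76/3], descend [10, 16]
    N10 x:[15,25] y:[56/3,76/3] z:[27/2,55/2] -> hit [56/3,25], descend [8, 26]
      N8 x:[19,25] y:[56/3,73/3] z:[27/2,43/2] -> hit [19,43/2], descend [3, 24]
        N3 x:[22,23] y:[68/3,73/3] z:[27/2,16] -> miss, prune
        N24 x:[19,25] y:[56/3,62/3] z:[19,43/2] -> hit [19,62/3] leaf, test {P2@t=19}
      N26 x:[15,21] y:[74/3,76/3] z:[27,55/2] -> miss, prune
    N16 x:[21,46] y:[17,23] z:[27/2,28] -> hit [21,23], descend [2, 11]
      N2 x:[37,46] y:[17,59/3] z:[27/2,41/2] -> miss, prune
      N11 x:[21,31] y:[61/3,23] z:[41/2,28] -> hit [21,23], descend [12, 21]
        N12 x:[21,27] y:[67/3,23] z:[25,28] -> miss, prune
        N21 x:[29,31] y:[61/3,62/3] z:[41/2,43/2] -> miss, prune
  N23 x:[3,17] y:[18,86/3] z:[14,57/2] -> miss, prune

Summary -> nodes [0, 7, 10, 8, 3, 24, 26, 16, 2, 11, 12, 21, 23]; box-tests=13; leaf-entries=1; first=P2

== RESULT ==
[0, 7, 10, 8, 3, 24, 26, 16, 2, 11, 12, 21, 23]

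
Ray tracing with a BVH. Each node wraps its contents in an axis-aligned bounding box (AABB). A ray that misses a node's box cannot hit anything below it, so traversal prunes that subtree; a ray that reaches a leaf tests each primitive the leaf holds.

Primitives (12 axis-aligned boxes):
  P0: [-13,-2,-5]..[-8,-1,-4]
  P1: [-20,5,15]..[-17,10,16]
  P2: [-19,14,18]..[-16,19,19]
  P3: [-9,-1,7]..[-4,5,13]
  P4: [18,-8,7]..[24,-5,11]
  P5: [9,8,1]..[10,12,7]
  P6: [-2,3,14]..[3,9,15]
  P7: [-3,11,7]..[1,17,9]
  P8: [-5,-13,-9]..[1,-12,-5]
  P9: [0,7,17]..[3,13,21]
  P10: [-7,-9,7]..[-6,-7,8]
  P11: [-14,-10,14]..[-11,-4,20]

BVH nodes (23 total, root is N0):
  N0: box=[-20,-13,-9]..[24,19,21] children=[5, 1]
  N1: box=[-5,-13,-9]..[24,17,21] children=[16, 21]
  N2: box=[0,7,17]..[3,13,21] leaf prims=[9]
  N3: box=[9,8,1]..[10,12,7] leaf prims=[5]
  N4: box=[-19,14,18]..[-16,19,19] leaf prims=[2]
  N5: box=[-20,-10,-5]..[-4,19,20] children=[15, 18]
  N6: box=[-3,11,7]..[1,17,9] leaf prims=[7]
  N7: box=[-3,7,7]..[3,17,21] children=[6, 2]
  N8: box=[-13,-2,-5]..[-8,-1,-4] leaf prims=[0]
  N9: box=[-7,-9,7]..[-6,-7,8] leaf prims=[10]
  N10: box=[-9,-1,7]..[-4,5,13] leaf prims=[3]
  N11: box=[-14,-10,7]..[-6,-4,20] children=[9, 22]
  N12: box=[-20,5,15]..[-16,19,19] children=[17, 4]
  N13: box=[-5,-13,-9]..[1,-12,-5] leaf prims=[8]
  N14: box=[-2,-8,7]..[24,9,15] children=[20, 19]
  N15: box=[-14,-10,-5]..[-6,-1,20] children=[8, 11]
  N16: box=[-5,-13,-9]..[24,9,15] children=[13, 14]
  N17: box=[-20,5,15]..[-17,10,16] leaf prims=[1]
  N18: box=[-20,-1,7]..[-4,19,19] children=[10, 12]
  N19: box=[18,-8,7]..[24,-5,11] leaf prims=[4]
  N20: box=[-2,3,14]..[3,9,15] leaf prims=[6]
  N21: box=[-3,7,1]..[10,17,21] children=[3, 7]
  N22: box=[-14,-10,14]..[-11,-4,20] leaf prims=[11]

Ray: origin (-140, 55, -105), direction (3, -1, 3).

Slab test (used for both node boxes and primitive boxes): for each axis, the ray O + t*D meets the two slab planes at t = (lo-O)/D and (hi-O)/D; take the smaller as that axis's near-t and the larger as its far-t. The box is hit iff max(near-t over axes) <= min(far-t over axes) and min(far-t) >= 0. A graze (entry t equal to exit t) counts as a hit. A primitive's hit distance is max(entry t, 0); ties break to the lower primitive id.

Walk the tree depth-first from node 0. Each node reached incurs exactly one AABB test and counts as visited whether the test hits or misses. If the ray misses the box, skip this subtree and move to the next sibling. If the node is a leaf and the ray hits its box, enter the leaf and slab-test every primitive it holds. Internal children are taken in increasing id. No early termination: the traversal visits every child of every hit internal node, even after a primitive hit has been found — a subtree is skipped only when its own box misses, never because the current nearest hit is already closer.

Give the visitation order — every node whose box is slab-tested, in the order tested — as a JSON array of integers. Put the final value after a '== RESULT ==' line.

Walk:
N0 x:[40,164/3] y:[36,68] z:[32,42] -> hit [40,42], descend [1, 5]
  N1 x:[45,164/3] y:[38,68] z:[32,42] -> miss, prune
  N5 x:[40,136/3] y:[36,65] z:[100/3,125/3] -> hit [40,125/3], descend [15, 18]
    N15 x:[42,134/3] y:[56,65] z:[100/3,125/3] -> miss, prune
    N18 x:[40,136/3] y:[36,56] z:[112/3,124/3] -> hit [40,124/3], descend [10, 12]
      N10 x:[131/3,136/3] y:[50,56] z:[112/3,118/3] -> miss, prune
      N12 x:[40,124/3] y:[36,50] z:[40,124/3] -> hit [40,124/3], descend [4, 17]
        N4 x:[121/3,124/3] y:[36,41] z:[41,124/3] -> hit [41,41] leaf, test {P2@t=41}
        N17 x:[40,41] y:[45,50] z:[40,121/3] -> miss, prune

9 AABB tests over nodes [0, 1, 5, 15, 18, 10, 12, 4, 17]; 1 leaf entered; closest P2.

== RESULT ==
[0, 1, 5, 15, 18, 10, 12, 4, 17]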